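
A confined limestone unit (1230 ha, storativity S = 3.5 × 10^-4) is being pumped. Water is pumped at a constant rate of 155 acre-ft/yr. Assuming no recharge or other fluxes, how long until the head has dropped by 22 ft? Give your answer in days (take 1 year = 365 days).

t ≈ 55.1 days

A = 1230 ha = 1.23 × 10^7 m²
Δh = 22 ft = 6.706 m
ΔV = S × A × Δh = 3.5 × 10^-4 × 1.23 × 10^7 × 6.706 = 28870 m³
Q = 155 acre-ft/yr = 523.8 m³/d
t = ΔV / Q = 28870 m³ / 523.8 m³/d = 55.11 d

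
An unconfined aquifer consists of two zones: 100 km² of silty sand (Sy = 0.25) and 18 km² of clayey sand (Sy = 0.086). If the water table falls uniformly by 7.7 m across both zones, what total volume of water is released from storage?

A₁ = 100 km² = 1 × 10^8 m²; A₂ = 18 km² = 1.8 × 10^7 m²
ΔV₁ = 0.25 × 1 × 10^8 × 7.7 = 1.925 × 10^8 m³
ΔV₂ = 0.086 × 1.8 × 10^7 × 7.7 = 1.192 × 10^7 m³
ΔV = ΔV₁ + ΔV₂ = 2.044 × 10^8 m³

ΔV ≈ 2.04 × 10^8 m³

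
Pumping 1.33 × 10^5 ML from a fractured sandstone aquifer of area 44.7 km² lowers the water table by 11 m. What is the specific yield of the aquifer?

Sy ≈ 0.27

A = 44.7 km² = 4.47 × 10^7 m²
ΔV = 1.33 × 10^5 ML = 1.33 × 10^8 m³
Sy = ΔV / (A × Δh) = 1.33 × 10^8 m³ / (4.47 × 10^7 m² × 11 m) = 0.2705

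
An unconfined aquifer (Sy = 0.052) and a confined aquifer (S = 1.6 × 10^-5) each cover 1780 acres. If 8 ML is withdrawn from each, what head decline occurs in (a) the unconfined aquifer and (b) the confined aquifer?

A = 1780 acres = 7.203 × 10^6 m²
ΔV = 8 ML = 8000 m³
Unconfined: Δh_u = ΔV/(Sy·A) = 8000/(0.052 × 7.203 × 10^6) = 0.02136 m
Confined: Δh_c = ΔV/(S·A) = 8000/(1.6 × 10^-5 × 7.203 × 10^6) = 69.41 m

Δh_u ≈ 0.0214 m; Δh_c ≈ 69.4 m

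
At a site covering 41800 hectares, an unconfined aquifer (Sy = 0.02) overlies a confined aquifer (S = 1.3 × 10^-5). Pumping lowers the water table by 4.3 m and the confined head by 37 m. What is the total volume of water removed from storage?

A = 41800 hectares = 4.18 × 10^8 m²
Unconfined: ΔV_u = Sy × A × Δh_u = 0.02 × 4.18 × 10^8 × 4.3 = 3.595 × 10^7 m³
Confined: ΔV_c = S × A × Δh_c = 1.3 × 10^-5 × 4.18 × 10^8 × 37 = 2.011 × 10^5 m³
Total ΔV = 3.595 × 10^7 + 2.011 × 10^5 = 3.615 × 10^7 m³

ΔV ≈ 3.61 × 10^7 m³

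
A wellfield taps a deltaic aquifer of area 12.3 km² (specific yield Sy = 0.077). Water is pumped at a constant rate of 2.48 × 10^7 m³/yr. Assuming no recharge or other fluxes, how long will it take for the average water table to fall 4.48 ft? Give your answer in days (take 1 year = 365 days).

t ≈ 19 days

A = 12.3 km² = 1.23 × 10^7 m²
Δh = 4.48 ft = 1.366 m
ΔV = Sy × A × Δh = 0.077 × 1.23 × 10^7 × 1.366 = 1.293 × 10^6 m³
Q = 2.48 × 10^7 m³/yr = 67950 m³/d
t = ΔV / Q = 1.293 × 10^6 m³ / 67950 m³/d = 19.03 d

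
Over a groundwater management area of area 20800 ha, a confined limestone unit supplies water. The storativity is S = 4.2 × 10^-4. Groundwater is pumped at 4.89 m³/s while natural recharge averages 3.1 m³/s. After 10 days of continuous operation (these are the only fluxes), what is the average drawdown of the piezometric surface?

A = 20800 ha = 2.08 × 10^8 m²
Net abstraction = 4.89 − 3.1 = 1.79 m³/s
Q_net = 1.79 m³/s = 1.547 × 10^5 m³/d
ΔV = Q × t = 1.547 × 10^5 m³/d × 10 d = 1.547 × 10^6 m³
Δh = ΔV / (S × A) = 1.547 × 10^6 / (4.2 × 10^-4 × 2.08 × 10^8) = 17.7 m

Δh ≈ 17.7 m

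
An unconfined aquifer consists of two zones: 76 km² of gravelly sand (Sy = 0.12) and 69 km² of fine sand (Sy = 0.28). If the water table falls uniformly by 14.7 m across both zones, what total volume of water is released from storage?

ΔV ≈ 4.18 × 10^8 m³

A₁ = 76 km² = 7.6 × 10^7 m²; A₂ = 69 km² = 6.9 × 10^7 m²
ΔV₁ = 0.12 × 7.6 × 10^7 × 14.7 = 1.341 × 10^8 m³
ΔV₂ = 0.28 × 6.9 × 10^7 × 14.7 = 2.84 × 10^8 m³
ΔV = ΔV₁ + ΔV₂ = 4.181 × 10^8 m³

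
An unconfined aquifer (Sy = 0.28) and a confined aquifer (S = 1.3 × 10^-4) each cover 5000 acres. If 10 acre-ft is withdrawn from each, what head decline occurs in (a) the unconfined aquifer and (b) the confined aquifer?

Δh_u ≈ 0.00218 m; Δh_c ≈ 4.69 m

A = 5000 acres = 2.023 × 10^7 m²
ΔV = 10 acre-ft = 12330 m³
Unconfined: Δh_u = ΔV/(Sy·A) = 12330/(0.28 × 2.023 × 10^7) = 0.002177 m
Confined: Δh_c = ΔV/(S·A) = 12330/(1.3 × 10^-4 × 2.023 × 10^7) = 4.689 m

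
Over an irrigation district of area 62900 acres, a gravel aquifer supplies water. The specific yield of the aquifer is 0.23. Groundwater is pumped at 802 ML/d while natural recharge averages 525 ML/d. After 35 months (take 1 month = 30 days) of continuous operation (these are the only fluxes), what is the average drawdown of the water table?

A = 62900 acres = 2.545 × 10^8 m²
Net abstraction = 802 − 525 = 277 ML/d
Q_net = 277 ML/d = 2.77 × 10^5 m³/d
t = 35 months = 1050 d
ΔV = Q × t = 2.77 × 10^5 m³/d × 1050 d = 2.909 × 10^8 m³
Δh = ΔV / (Sy × A) = 2.909 × 10^8 / (0.23 × 2.545 × 10^8) = 4.968 m

Δh ≈ 4.97 m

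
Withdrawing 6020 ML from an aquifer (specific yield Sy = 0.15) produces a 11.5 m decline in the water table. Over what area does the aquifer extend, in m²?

ΔV = 6020 ML = 6.02 × 10^6 m³
A = ΔV / (Sy × Δh) = 6.02 × 10^6 / (0.15 × 11.5) = 3.49 × 10^6 m²

A ≈ 3.49 × 10^6 m²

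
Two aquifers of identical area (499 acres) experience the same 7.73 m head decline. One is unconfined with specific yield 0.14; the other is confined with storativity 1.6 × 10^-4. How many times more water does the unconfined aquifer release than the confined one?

ΔV_u / ΔV_c ≈ 875

A = 499 acres = 2.019 × 10^6 m²
Unconfined: ΔV_u = Sy × A × Δh = 0.14 × 2.019 × 10^6 × 7.73 = 2.185 × 10^6 m³
Confined: ΔV_c = S × A × Δh = 1.6 × 10^-4 × 2.019 × 10^6 × 7.73 = 2498 m³
Ratio = ΔV_u / ΔV_c = Sy / S = 0.14 / 1.6 × 10^-4 = 875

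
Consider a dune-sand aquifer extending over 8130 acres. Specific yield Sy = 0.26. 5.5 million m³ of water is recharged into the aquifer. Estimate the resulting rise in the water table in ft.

Δh ≈ 2.11 ft

A = 8130 acres = 3.29 × 10^7 m²
ΔV = 5.5 million m³ = 5.5 × 10^6 m³
Δh = ΔV / (Sy × A) = 5.5 × 10^6 m³ / (0.26 × 3.29 × 10^7 m²) = 0.643 m
Δh = 0.643 m = 2.109 ft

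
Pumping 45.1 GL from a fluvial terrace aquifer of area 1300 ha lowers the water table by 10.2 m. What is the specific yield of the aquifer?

Sy ≈ 0.34

A = 1300 ha = 1.3 × 10^7 m²
ΔV = 45.1 GL = 4.51 × 10^7 m³
Sy = ΔV / (A × Δh) = 4.51 × 10^7 m³ / (1.3 × 10^7 m² × 10.2 m) = 0.3401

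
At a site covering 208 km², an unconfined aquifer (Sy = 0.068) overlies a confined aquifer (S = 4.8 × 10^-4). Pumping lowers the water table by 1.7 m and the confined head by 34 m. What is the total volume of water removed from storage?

A = 208 km² = 2.08 × 10^8 m²
Unconfined: ΔV_u = Sy × A × Δh_u = 0.068 × 2.08 × 10^8 × 1.7 = 2.404 × 10^7 m³
Confined: ΔV_c = S × A × Δh_c = 4.8 × 10^-4 × 2.08 × 10^8 × 34 = 3.395 × 10^6 m³
Total ΔV = 2.404 × 10^7 + 3.395 × 10^6 = 2.744 × 10^7 m³

ΔV ≈ 2.74 × 10^7 m³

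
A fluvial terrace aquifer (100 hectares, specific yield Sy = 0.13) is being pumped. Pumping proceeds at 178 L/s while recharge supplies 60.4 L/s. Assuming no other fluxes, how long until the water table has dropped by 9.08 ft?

A = 100 hectares = 1 × 10^6 m²
Δh = 9.08 ft = 2.768 m
ΔV = Sy × A × Δh = 0.13 × 1 × 10^6 × 2.768 = 3.598 × 10^5 m³
Net withdrawal = 178 − 60.4 = 117.6 L/s = 10160 m³/d
t = ΔV / Q = 3.598 × 10^5 m³ / 10160 m³/d = 35.41 d

t ≈ 35.4 days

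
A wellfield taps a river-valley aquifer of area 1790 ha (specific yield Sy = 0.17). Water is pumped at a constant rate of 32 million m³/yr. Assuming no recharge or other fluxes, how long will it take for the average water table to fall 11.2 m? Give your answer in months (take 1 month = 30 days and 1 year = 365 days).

t ≈ 13 months

A = 1790 ha = 1.79 × 10^7 m²
ΔV = Sy × A × Δh = 0.17 × 1.79 × 10^7 × 11.2 = 3.408 × 10^7 m³
Q = 32 million m³/yr = 87670 m³/d
t = ΔV / Q = 3.408 × 10^7 m³ / 87670 m³/d = 388.7 d
t = 388.7 d ≈ 12.96 months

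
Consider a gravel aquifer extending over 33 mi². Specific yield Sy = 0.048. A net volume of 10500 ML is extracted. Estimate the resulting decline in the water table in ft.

A = 33 mi² = 8.547 × 10^7 m²
ΔV = 10500 ML = 1.05 × 10^7 m³
Δh = ΔV / (Sy × A) = 1.05 × 10^7 m³ / (0.048 × 8.547 × 10^7 m²) = 2.559 m
Δh = 2.559 m = 8.397 ft

Δh ≈ 8.4 ft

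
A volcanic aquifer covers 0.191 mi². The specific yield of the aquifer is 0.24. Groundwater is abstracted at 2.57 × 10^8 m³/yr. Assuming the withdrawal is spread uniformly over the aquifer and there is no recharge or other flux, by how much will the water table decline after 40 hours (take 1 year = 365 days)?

Δh ≈ 9.88 m

A = 0.191 mi² = 4.947 × 10^5 m²
Q = 2.57 × 10^8 m³/yr = 7.041 × 10^5 m³/d
t = 40 hours = 1.667 d
ΔV = Q × t = 7.041 × 10^5 m³/d × 1.667 d = 1.174 × 10^6 m³
Δh = ΔV / (Sy × A) = 1.174 × 10^6 / (0.24 × 4.947 × 10^5) = 9.884 m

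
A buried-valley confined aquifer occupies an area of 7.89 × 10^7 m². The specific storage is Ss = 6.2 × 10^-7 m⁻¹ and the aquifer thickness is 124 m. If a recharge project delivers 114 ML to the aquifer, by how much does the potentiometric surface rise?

S = Ss × b = 6.2 × 10^-7 m⁻¹ × 124 m = 7.688 × 10^-5
ΔV = 114 ML = 1.14 × 10^5 m³
Δh = ΔV / (S × A) = 1.14 × 10^5 m³ / (7.688 × 10^-5 × 7.89 × 10^7 m²) = 18.79 m

Δh ≈ 18.8 m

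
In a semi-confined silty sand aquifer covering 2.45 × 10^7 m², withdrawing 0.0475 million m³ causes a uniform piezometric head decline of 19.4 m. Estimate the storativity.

ΔV = 0.0475 million m³ = 47500 m³
S = ΔV / (A × Δh) = 47500 m³ / (2.45 × 10^7 m² × 19.4 m) = 9.994 × 10^-5

S ≈ 1 × 10^-4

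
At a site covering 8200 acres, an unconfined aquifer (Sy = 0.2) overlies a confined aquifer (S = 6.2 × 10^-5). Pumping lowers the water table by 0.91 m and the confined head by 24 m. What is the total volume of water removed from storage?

ΔV ≈ 6.09 × 10^6 m³

A = 8200 acres = 3.318 × 10^7 m²
Unconfined: ΔV_u = Sy × A × Δh_u = 0.2 × 3.318 × 10^7 × 0.91 = 6.04 × 10^6 m³
Confined: ΔV_c = S × A × Δh_c = 6.2 × 10^-5 × 3.318 × 10^7 × 24 = 49380 m³
Total ΔV = 6.04 × 10^6 + 49380 = 6.089 × 10^6 m³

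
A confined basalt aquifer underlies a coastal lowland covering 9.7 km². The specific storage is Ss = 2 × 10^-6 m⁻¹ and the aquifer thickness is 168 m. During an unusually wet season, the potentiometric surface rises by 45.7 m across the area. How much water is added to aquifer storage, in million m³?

ΔV ≈ 0.149 million m³

S = Ss × b = 2 × 10^-6 m⁻¹ × 168 m = 3.36 × 10^-4
A = 9.7 km² = 9.7 × 10^6 m²
ΔV = S × A × Δh = 3.36 × 10^-4 × 9.7 × 10^6 m² × 45.7 m = 1.489 × 10^5 m³
ΔV = 1.489 × 10^5 m³ = 0.1489 million m³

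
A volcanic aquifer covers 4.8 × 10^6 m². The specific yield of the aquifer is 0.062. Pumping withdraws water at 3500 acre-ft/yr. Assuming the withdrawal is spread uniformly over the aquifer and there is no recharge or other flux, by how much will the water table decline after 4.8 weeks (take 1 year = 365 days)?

Δh ≈ 1.34 m

Q = 3500 acre-ft/yr = 11830 m³/d
t = 4.8 weeks = 33.6 d
ΔV = Q × t = 11830 m³/d × 33.6 d = 3.974 × 10^5 m³
Δh = ΔV / (Sy × A) = 3.974 × 10^5 / (0.062 × 4.8 × 10^6) = 1.335 m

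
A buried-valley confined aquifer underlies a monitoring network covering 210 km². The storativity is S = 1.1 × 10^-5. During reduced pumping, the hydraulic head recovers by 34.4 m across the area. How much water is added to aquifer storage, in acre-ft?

A = 210 km² = 2.1 × 10^8 m²
ΔV = S × A × Δh = 1.1 × 10^-5 × 2.1 × 10^8 m² × 34.4 m = 79460 m³
ΔV = 79460 m³ = 64.42 acre-ft

ΔV ≈ 64.4 acre-ft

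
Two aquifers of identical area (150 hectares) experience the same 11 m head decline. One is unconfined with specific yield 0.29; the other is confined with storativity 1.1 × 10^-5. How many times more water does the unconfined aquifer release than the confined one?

A = 150 hectares = 1.5 × 10^6 m²
Unconfined: ΔV_u = Sy × A × Δh = 0.29 × 1.5 × 10^6 × 11 = 4.785 × 10^6 m³
Confined: ΔV_c = S × A × Δh = 1.1 × 10^-5 × 1.5 × 10^6 × 11 = 181.5 m³
Ratio = ΔV_u / ΔV_c = Sy / S = 0.29 / 1.1 × 10^-5 = 26360

ΔV_u / ΔV_c ≈ 26400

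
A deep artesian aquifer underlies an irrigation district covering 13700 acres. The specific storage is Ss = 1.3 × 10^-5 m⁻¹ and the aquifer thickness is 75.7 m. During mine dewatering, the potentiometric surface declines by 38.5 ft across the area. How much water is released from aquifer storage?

S = Ss × b = 1.3 × 10^-5 m⁻¹ × 75.7 m = 9.841 × 10^-4
A = 13700 acres = 5.544 × 10^7 m²
Δh = 38.5 ft = 11.73 m
ΔV = S × A × Δh = 9.841 × 10^-4 × 5.544 × 10^7 m² × 11.73 m = 6.403 × 10^5 m³

ΔV ≈ 6.4 × 10^5 m³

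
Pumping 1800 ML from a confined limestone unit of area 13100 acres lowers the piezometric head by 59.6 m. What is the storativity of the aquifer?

S ≈ 5.7 × 10^-4

A = 13100 acres = 5.301 × 10^7 m²
ΔV = 1800 ML = 1.8 × 10^6 m³
S = ΔV / (A × Δh) = 1.8 × 10^6 m³ / (5.301 × 10^7 m² × 59.6 m) = 5.697 × 10^-4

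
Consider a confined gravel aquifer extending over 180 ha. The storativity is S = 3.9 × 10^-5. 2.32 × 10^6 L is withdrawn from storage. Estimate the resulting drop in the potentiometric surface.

Δh ≈ 33 m

A = 180 ha = 1.8 × 10^6 m²
ΔV = 2.32 × 10^6 L = 2320 m³
Δh = ΔV / (S × A) = 2320 m³ / (3.9 × 10^-5 × 1.8 × 10^6 m²) = 33.05 m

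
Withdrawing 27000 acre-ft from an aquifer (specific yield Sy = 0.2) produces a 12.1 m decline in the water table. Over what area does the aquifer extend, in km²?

ΔV = 27000 acre-ft = 3.33 × 10^7 m³
A = ΔV / (Sy × Δh) = 3.33 × 10^7 / (0.2 × 12.1) = 1.376 × 10^7 m²
A = 1.376 × 10^7 m² = 13.76 km²

A ≈ 13.8 km²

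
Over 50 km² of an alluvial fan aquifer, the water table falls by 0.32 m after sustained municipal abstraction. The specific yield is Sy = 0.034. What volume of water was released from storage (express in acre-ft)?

A = 50 km² = 5 × 10^7 m²
ΔV = Sy × A × Δh = 0.034 × 5 × 10^7 m² × 0.32 m = 5.44 × 10^5 m³
ΔV = 5.44 × 10^5 m³ = 441 acre-ft

ΔV ≈ 441 acre-ft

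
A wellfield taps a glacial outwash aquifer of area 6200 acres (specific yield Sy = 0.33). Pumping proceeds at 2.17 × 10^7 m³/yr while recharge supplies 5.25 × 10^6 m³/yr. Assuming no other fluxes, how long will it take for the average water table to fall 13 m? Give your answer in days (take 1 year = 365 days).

A = 6200 acres = 2.509 × 10^7 m²
ΔV = Sy × A × Δh = 0.33 × 2.509 × 10^7 × 13 = 1.076 × 10^8 m³
Net withdrawal = 2.17 × 10^7 − 5.25 × 10^6 = 1.645 × 10^7 m³/yr = 45070 m³/d
t = ΔV / Q = 1.076 × 10^8 m³ / 45070 m³/d = 2388 d

t ≈ 2390 days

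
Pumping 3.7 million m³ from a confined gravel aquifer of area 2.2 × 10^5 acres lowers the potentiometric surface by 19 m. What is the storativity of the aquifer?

S ≈ 2.2 × 10^-4

A = 2.2 × 10^5 acres = 8.903 × 10^8 m²
ΔV = 3.7 million m³ = 3.7 × 10^6 m³
S = ΔV / (A × Δh) = 3.7 × 10^6 m³ / (8.903 × 10^8 m² × 19 m) = 2.187 × 10^-4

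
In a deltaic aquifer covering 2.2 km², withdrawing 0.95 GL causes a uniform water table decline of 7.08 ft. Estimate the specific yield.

A = 2.2 km² = 2.2 × 10^6 m²
Δh = 7.08 ft = 2.158 m
ΔV = 0.95 GL = 9.5 × 10^5 m³
Sy = ΔV / (A × Δh) = 9.5 × 10^5 m³ / (2.2 × 10^6 m² × 2.158 m) = 0.2001

Sy ≈ 0.2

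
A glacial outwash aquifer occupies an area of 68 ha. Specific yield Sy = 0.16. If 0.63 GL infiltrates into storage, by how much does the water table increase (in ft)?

Δh ≈ 19 ft

A = 68 ha = 6.8 × 10^5 m²
ΔV = 0.63 GL = 6.3 × 10^5 m³
Δh = ΔV / (Sy × A) = 6.3 × 10^5 m³ / (0.16 × 6.8 × 10^5 m²) = 5.79 m
Δh = 5.79 m = 19 ft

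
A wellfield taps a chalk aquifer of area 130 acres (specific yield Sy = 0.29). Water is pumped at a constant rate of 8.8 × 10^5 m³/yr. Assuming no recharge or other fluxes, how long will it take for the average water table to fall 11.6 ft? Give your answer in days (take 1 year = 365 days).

A = 130 acres = 5.261 × 10^5 m²
Δh = 11.6 ft = 3.536 m
ΔV = Sy × A × Δh = 0.29 × 5.261 × 10^5 × 3.536 = 5.394 × 10^5 m³
Q = 8.8 × 10^5 m³/yr = 2411 m³/d
t = ΔV / Q = 5.394 × 10^5 m³ / 2411 m³/d = 223.7 d

t ≈ 224 days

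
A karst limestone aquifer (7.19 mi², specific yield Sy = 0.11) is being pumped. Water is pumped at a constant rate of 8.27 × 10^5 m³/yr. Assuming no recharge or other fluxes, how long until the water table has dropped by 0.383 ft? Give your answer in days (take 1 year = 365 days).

A = 7.19 mi² = 1.862 × 10^7 m²
Δh = 0.383 ft = 0.1167 m
ΔV = Sy × A × Δh = 0.11 × 1.862 × 10^7 × 0.1167 = 2.391 × 10^5 m³
Q = 8.27 × 10^5 m³/yr = 2266 m³/d
t = ΔV / Q = 2.391 × 10^5 m³ / 2266 m³/d = 105.5 d

t ≈ 106 days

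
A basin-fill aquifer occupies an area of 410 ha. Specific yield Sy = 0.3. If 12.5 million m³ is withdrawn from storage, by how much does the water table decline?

A = 410 ha = 4.1 × 10^6 m²
ΔV = 12.5 million m³ = 1.25 × 10^7 m³
Δh = ΔV / (Sy × A) = 1.25 × 10^7 m³ / (0.3 × 4.1 × 10^6 m²) = 10.16 m

Δh ≈ 10.2 m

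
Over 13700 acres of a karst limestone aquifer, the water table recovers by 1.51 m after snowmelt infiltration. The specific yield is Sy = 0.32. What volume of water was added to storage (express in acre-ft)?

ΔV ≈ 21700 acre-ft

A = 13700 acres = 5.544 × 10^7 m²
ΔV = Sy × A × Δh = 0.32 × 5.544 × 10^7 m² × 1.51 m = 2.679 × 10^7 m³
ΔV = 2.679 × 10^7 m³ = 21720 acre-ft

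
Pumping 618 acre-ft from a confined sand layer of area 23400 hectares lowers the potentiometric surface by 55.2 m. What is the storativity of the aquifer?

A = 23400 hectares = 2.34 × 10^8 m²
ΔV = 618 acre-ft = 7.623 × 10^5 m³
S = ΔV / (A × Δh) = 7.623 × 10^5 m³ / (2.34 × 10^8 m² × 55.2 m) = 5.902 × 10^-5

S ≈ 5.9 × 10^-5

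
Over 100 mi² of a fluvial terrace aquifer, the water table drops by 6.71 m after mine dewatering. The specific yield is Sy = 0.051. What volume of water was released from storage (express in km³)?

A = 100 mi² = 2.59 × 10^8 m²
ΔV = Sy × A × Δh = 0.051 × 2.59 × 10^8 m² × 6.71 m = 8.863 × 10^7 m³
ΔV = 8.863 × 10^7 m³ = 0.08863 km³

ΔV ≈ 0.0886 km³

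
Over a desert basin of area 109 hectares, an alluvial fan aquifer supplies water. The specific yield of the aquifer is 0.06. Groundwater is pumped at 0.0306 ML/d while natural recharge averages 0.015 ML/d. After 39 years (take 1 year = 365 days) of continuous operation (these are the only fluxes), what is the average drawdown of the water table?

Δh ≈ 3.4 m

A = 109 hectares = 1.09 × 10^6 m²
Net abstraction = 0.0306 − 0.015 = 0.0156 ML/d
Q_net = 0.0156 ML/d = 15.6 m³/d
t = 39 years = 14240 d
ΔV = Q × t = 15.6 m³/d × 14240 d = 2.221 × 10^5 m³
Δh = ΔV / (Sy × A) = 2.221 × 10^5 / (0.06 × 1.09 × 10^6) = 3.396 m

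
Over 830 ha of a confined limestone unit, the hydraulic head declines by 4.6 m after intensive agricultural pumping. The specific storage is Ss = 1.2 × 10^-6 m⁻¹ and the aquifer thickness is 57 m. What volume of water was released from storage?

ΔV ≈ 2610 m³

S = Ss × b = 1.2 × 10^-6 m⁻¹ × 57 m = 6.84 × 10^-5
A = 830 ha = 8.3 × 10^6 m²
ΔV = S × A × Δh = 6.84 × 10^-5 × 8.3 × 10^6 m² × 4.6 m = 2612 m³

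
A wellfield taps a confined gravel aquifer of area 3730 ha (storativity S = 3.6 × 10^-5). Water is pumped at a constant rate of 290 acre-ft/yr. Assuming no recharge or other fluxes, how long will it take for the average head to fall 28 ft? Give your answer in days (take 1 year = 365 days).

t ≈ 11.7 days

A = 3730 ha = 3.73 × 10^7 m²
Δh = 28 ft = 8.534 m
ΔV = S × A × Δh = 3.6 × 10^-5 × 3.73 × 10^7 × 8.534 = 11460 m³
Q = 290 acre-ft/yr = 980 m³/d
t = ΔV / Q = 11460 m³ / 980 m³/d = 11.69 d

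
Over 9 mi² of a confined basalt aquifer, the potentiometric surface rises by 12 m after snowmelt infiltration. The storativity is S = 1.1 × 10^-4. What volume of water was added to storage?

ΔV ≈ 30800 m³

A = 9 mi² = 2.331 × 10^7 m²
ΔV = S × A × Δh = 1.1 × 10^-4 × 2.331 × 10^7 m² × 12 m = 30770 m³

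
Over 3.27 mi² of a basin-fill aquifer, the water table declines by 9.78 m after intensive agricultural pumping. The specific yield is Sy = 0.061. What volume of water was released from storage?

ΔV ≈ 5.05 × 10^6 m³

A = 3.27 mi² = 8.469 × 10^6 m²
ΔV = Sy × A × Δh = 0.061 × 8.469 × 10^6 m² × 9.78 m = 5.053 × 10^6 m³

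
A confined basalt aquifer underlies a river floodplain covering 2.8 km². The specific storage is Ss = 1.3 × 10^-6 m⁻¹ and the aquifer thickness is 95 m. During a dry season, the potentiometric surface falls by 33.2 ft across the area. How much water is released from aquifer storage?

ΔV ≈ 3500 m³

S = Ss × b = 1.3 × 10^-6 m⁻¹ × 95 m = 1.235 × 10^-4
A = 2.8 km² = 2.8 × 10^6 m²
Δh = 33.2 ft = 10.12 m
ΔV = S × A × Δh = 1.235 × 10^-4 × 2.8 × 10^6 m² × 10.12 m = 3499 m³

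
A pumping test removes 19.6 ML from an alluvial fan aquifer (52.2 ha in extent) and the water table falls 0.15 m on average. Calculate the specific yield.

A = 52.2 ha = 5.22 × 10^5 m²
ΔV = 19.6 ML = 19600 m³
Sy = ΔV / (A × Δh) = 19600 m³ / (5.22 × 10^5 m² × 0.15 m) = 0.2503

Sy ≈ 0.25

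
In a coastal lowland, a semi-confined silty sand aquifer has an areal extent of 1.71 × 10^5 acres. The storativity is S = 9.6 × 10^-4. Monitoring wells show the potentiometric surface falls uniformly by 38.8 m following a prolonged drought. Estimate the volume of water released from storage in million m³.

A = 1.71 × 10^5 acres = 6.92 × 10^8 m²
ΔV = S × A × Δh = 9.6 × 10^-4 × 6.92 × 10^8 m² × 38.8 m = 2.578 × 10^7 m³
ΔV = 2.578 × 10^7 m³ = 25.78 million m³

ΔV ≈ 25.8 million m³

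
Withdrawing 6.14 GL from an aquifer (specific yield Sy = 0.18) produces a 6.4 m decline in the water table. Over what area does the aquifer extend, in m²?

ΔV = 6.14 GL = 6.14 × 10^6 m³
A = ΔV / (Sy × Δh) = 6.14 × 10^6 / (0.18 × 6.4) = 5.33 × 10^6 m²

A ≈ 5.33 × 10^6 m²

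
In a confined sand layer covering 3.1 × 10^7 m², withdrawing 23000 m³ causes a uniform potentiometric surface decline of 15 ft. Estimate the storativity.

Δh = 15 ft = 4.572 m
S = ΔV / (A × Δh) = 23000 m³ / (3.1 × 10^7 m² × 4.572 m) = 1.623 × 10^-4

S ≈ 1.6 × 10^-4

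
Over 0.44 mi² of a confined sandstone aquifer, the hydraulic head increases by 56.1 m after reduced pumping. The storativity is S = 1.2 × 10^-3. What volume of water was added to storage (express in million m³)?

A = 0.44 mi² = 1.14 × 10^6 m²
ΔV = S × A × Δh = 0.0012 × 1.14 × 10^6 m² × 56.1 m = 76720 m³
ΔV = 76720 m³ = 0.07672 million m³

ΔV ≈ 0.0767 million m³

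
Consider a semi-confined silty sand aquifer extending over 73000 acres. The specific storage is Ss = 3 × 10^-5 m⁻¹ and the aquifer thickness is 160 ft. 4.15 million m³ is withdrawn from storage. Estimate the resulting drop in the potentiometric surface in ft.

Δh ≈ 31.5 ft

b = 160 ft = 48.77 m
S = Ss × b = 3 × 10^-5 m⁻¹ × 48.77 m = 1.463 × 10^-3
A = 73000 acres = 2.954 × 10^8 m²
ΔV = 4.15 million m³ = 4.15 × 10^6 m³
Δh = ΔV / (S × A) = 4.15 × 10^6 m³ / (0.001463 × 2.954 × 10^8 m²) = 9.602 m
Δh = 9.602 m = 31.5 ft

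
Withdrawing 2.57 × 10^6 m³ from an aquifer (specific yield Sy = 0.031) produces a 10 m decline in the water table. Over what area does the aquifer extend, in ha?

A = ΔV / (Sy × Δh) = 2.57 × 10^6 / (0.031 × 10) = 8.29 × 10^6 m²
A = 8.29 × 10^6 m² = 829 ha

A ≈ 829 ha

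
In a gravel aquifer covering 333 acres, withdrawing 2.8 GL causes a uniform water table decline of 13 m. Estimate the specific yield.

A = 333 acres = 1.348 × 10^6 m²
ΔV = 2.8 GL = 2.8 × 10^6 m³
Sy = ΔV / (A × Δh) = 2.8 × 10^6 m³ / (1.348 × 10^6 m² × 13 m) = 0.1598

Sy ≈ 0.16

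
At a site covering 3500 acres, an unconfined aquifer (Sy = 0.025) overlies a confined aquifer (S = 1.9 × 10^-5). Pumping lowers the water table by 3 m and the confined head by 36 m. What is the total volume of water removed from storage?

ΔV ≈ 1.07 × 10^6 m³

A = 3500 acres = 1.416 × 10^7 m²
Unconfined: ΔV_u = Sy × A × Δh_u = 0.025 × 1.416 × 10^7 × 3 = 1.062 × 10^6 m³
Confined: ΔV_c = S × A × Δh_c = 1.9 × 10^-5 × 1.416 × 10^7 × 36 = 9688 m³
Total ΔV = 1.062 × 10^6 + 9688 = 1.072 × 10^6 m³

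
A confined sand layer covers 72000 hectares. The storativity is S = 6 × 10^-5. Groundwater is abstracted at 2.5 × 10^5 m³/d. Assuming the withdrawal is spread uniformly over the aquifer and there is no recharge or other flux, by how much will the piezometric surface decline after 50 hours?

A = 72000 hectares = 7.2 × 10^8 m²
t = 50 hours = 2.083 d
ΔV = Q × t = 2.5 × 10^5 m³/d × 2.083 d = 5.208 × 10^5 m³
Δh = ΔV / (S × A) = 5.208 × 10^5 / (6 × 10^-5 × 7.2 × 10^8) = 12.06 m

Δh ≈ 12.1 m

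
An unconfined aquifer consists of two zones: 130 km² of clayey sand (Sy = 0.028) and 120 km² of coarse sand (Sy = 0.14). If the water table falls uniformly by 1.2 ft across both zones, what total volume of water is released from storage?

ΔV ≈ 7.48 × 10^6 m³

A₁ = 130 km² = 1.3 × 10^8 m²; A₂ = 120 km² = 1.2 × 10^8 m²
Δh = 1.2 ft = 0.3658 m
ΔV₁ = 0.028 × 1.3 × 10^8 × 0.3658 = 1.331 × 10^6 m³
ΔV₂ = 0.14 × 1.2 × 10^8 × 0.3658 = 6.145 × 10^6 m³
ΔV = ΔV₁ + ΔV₂ = 7.476 × 10^6 m³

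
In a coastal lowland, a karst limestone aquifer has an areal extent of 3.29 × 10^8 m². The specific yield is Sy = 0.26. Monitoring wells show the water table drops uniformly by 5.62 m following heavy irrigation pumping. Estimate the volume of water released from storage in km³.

ΔV = Sy × A × Δh = 0.26 × 3.29 × 10^8 m² × 5.62 m = 4.807 × 10^8 m³
ΔV = 4.807 × 10^8 m³ = 0.4807 km³

ΔV ≈ 0.481 km³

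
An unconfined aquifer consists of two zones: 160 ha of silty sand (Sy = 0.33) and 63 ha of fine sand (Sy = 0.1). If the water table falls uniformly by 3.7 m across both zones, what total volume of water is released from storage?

ΔV ≈ 2.19 × 10^6 m³

A₁ = 160 ha = 1.6 × 10^6 m²; A₂ = 63 ha = 6.3 × 10^5 m²
ΔV₁ = 0.33 × 1.6 × 10^6 × 3.7 = 1.954 × 10^6 m³
ΔV₂ = 0.1 × 6.3 × 10^5 × 3.7 = 2.331 × 10^5 m³
ΔV = ΔV₁ + ΔV₂ = 2.187 × 10^6 m³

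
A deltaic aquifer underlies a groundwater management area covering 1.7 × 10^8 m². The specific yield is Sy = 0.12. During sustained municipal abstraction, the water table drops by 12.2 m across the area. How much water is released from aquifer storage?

ΔV = Sy × A × Δh = 0.12 × 1.7 × 10^8 m² × 12.2 m = 2.489 × 10^8 m³

ΔV ≈ 2.49 × 10^8 m³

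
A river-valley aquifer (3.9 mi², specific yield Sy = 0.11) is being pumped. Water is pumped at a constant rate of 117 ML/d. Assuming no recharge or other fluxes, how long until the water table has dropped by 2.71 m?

A = 3.9 mi² = 1.01 × 10^7 m²
ΔV = Sy × A × Δh = 0.11 × 1.01 × 10^7 × 2.71 = 3.011 × 10^6 m³
Q = 117 ML/d = 1.17 × 10^5 m³/d
t = ΔV / Q = 3.011 × 10^6 m³ / 1.17 × 10^5 m³/d = 25.74 d

t ≈ 25.7 days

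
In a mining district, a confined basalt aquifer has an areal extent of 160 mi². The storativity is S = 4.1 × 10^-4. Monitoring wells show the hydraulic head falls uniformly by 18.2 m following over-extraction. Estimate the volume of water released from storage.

ΔV ≈ 3.09 × 10^6 m³

A = 160 mi² = 4.144 × 10^8 m²
ΔV = S × A × Δh = 4.1 × 10^-4 × 4.144 × 10^8 m² × 18.2 m = 3.092 × 10^6 m³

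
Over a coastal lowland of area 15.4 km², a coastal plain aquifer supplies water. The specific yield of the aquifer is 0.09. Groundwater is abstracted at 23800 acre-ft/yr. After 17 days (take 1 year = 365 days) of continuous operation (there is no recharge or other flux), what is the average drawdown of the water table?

Δh ≈ 0.987 m

A = 15.4 km² = 1.54 × 10^7 m²
Q = 23800 acre-ft/yr = 80430 m³/d
ΔV = Q × t = 80430 m³/d × 17 d = 1.367 × 10^6 m³
Δh = ΔV / (Sy × A) = 1.367 × 10^6 / (0.09 × 1.54 × 10^7) = 0.9865 m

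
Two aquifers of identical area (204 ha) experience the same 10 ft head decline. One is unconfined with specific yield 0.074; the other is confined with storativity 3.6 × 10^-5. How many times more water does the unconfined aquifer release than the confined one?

A = 204 ha = 2.04 × 10^6 m²
Δh = 10 ft = 3.048 m
Unconfined: ΔV_u = Sy × A × Δh = 0.074 × 2.04 × 10^6 × 3.048 = 4.601 × 10^5 m³
Confined: ΔV_c = S × A × Δh = 3.6 × 10^-5 × 2.04 × 10^6 × 3.048 = 223.8 m³
Ratio = ΔV_u / ΔV_c = Sy / S = 0.074 / 3.6 × 10^-5 = 2056

ΔV_u / ΔV_c ≈ 2060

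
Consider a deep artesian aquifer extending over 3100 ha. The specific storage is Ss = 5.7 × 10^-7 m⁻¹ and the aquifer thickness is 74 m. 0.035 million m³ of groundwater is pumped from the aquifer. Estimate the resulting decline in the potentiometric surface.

Δh ≈ 26.8 m

S = Ss × b = 5.7 × 10^-7 m⁻¹ × 74 m = 4.218 × 10^-5
A = 3100 ha = 3.1 × 10^7 m²
ΔV = 0.035 million m³ = 35000 m³
Δh = ΔV / (S × A) = 35000 m³ / (4.218 × 10^-5 × 3.1 × 10^7 m²) = 26.77 m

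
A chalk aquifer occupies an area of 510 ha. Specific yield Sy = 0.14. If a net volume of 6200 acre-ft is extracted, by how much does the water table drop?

A = 510 ha = 5.1 × 10^6 m²
ΔV = 6200 acre-ft = 7.648 × 10^6 m³
Δh = ΔV / (Sy × A) = 7.648 × 10^6 m³ / (0.14 × 5.1 × 10^6 m²) = 10.71 m

Δh ≈ 10.7 m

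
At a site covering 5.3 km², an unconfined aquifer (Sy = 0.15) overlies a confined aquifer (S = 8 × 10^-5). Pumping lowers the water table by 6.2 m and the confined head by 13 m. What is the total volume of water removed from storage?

A = 5.3 km² = 5.3 × 10^6 m²
Unconfined: ΔV_u = Sy × A × Δh_u = 0.15 × 5.3 × 10^6 × 6.2 = 4.929 × 10^6 m³
Confined: ΔV_c = S × A × Δh_c = 8 × 10^-5 × 5.3 × 10^6 × 13 = 5512 m³
Total ΔV = 4.929 × 10^6 + 5512 = 4.935 × 10^6 m³

ΔV ≈ 4.93 × 10^6 m³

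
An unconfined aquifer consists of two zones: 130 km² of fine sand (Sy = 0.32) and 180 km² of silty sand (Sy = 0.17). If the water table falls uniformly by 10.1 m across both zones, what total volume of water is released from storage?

ΔV ≈ 7.29 × 10^8 m³

A₁ = 130 km² = 1.3 × 10^8 m²; A₂ = 180 km² = 1.8 × 10^8 m²
ΔV₁ = 0.32 × 1.3 × 10^8 × 10.1 = 4.202 × 10^8 m³
ΔV₂ = 0.17 × 1.8 × 10^8 × 10.1 = 3.091 × 10^8 m³
ΔV = ΔV₁ + ΔV₂ = 7.292 × 10^8 m³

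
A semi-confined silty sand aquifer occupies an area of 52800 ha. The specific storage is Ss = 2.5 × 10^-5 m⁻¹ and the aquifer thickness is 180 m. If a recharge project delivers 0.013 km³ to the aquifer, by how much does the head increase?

S = Ss × b = 2.5 × 10^-5 m⁻¹ × 180 m = 4.5 × 10^-3
A = 52800 ha = 5.28 × 10^8 m²
ΔV = 0.013 km³ = 1.3 × 10^7 m³
Δh = ΔV / (S × A) = 1.3 × 10^7 m³ / (0.0045 × 5.28 × 10^8 m²) = 5.471 m

Δh ≈ 5.47 m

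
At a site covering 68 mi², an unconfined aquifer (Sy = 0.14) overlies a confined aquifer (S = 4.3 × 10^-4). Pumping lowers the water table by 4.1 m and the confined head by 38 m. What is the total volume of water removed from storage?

A = 68 mi² = 1.761 × 10^8 m²
Unconfined: ΔV_u = Sy × A × Δh_u = 0.14 × 1.761 × 10^8 × 4.1 = 1.011 × 10^8 m³
Confined: ΔV_c = S × A × Δh_c = 4.3 × 10^-4 × 1.761 × 10^8 × 38 = 2.878 × 10^6 m³
Total ΔV = 1.011 × 10^8 + 2.878 × 10^6 = 1.04 × 10^8 m³

ΔV ≈ 1.04 × 10^8 m³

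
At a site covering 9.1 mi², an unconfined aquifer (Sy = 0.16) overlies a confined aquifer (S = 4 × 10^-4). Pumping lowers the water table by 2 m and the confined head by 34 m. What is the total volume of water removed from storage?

ΔV ≈ 7.86 × 10^6 m³

A = 9.1 mi² = 2.357 × 10^7 m²
Unconfined: ΔV_u = Sy × A × Δh_u = 0.16 × 2.357 × 10^7 × 2 = 7.542 × 10^6 m³
Confined: ΔV_c = S × A × Δh_c = 4 × 10^-4 × 2.357 × 10^7 × 34 = 3.205 × 10^5 m³
Total ΔV = 7.542 × 10^6 + 3.205 × 10^5 = 7.863 × 10^6 m³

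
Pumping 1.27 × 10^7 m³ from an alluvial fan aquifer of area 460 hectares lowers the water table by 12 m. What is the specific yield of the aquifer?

Sy ≈ 0.23

A = 460 hectares = 4.6 × 10^6 m²
Sy = ΔV / (A × Δh) = 1.27 × 10^7 m³ / (4.6 × 10^6 m² × 12 m) = 0.2301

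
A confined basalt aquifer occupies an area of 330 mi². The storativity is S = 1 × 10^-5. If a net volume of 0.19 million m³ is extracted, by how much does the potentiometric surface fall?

Δh ≈ 22.2 m

A = 330 mi² = 8.547 × 10^8 m²
ΔV = 0.19 million m³ = 1.9 × 10^5 m³
Δh = ΔV / (S × A) = 1.9 × 10^5 m³ / (1 × 10^-5 × 8.547 × 10^8 m²) = 22.23 m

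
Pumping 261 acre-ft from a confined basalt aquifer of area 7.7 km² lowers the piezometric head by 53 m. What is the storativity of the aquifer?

A = 7.7 km² = 7.7 × 10^6 m²
ΔV = 261 acre-ft = 3.219 × 10^5 m³
S = ΔV / (A × Δh) = 3.219 × 10^5 m³ / (7.7 × 10^6 m² × 53 m) = 7.889 × 10^-4

S ≈ 7.9 × 10^-4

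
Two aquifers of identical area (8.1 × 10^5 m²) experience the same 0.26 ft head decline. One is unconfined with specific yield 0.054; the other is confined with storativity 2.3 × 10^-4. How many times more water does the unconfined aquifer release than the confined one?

ΔV_u / ΔV_c ≈ 235

Δh = 0.26 ft = 0.07925 m
Unconfined: ΔV_u = Sy × A × Δh = 0.054 × 8.1 × 10^5 × 0.07925 = 3466 m³
Confined: ΔV_c = S × A × Δh = 2.3 × 10^-4 × 8.1 × 10^5 × 0.07925 = 14.76 m³
Ratio = ΔV_u / ΔV_c = Sy / S = 0.054 / 2.3 × 10^-4 = 234.8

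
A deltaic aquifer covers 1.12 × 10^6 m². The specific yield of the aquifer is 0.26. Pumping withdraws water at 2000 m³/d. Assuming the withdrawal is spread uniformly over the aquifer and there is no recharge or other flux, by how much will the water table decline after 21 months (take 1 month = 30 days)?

t = 21 months = 630 d
ΔV = Q × t = 2000 m³/d × 630 d = 1.26 × 10^6 m³
Δh = ΔV / (Sy × A) = 1.26 × 10^6 / (0.26 × 1.12 × 10^6) = 4.327 m

Δh ≈ 4.33 m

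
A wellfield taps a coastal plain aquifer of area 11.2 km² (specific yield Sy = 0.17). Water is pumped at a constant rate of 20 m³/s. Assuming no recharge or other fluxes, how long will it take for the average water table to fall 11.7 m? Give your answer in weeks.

t ≈ 1.84 weeks

A = 11.2 km² = 1.12 × 10^7 m²
ΔV = Sy × A × Δh = 0.17 × 1.12 × 10^7 × 11.7 = 2.228 × 10^7 m³
Q = 20 m³/s = 1.728 × 10^6 m³/d
t = ΔV / Q = 2.228 × 10^7 m³ / 1.728 × 10^6 m³/d = 12.89 d
t = 12.89 d ≈ 1.842 weeks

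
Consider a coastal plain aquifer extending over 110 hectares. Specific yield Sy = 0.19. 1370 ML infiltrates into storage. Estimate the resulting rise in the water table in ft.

Δh ≈ 21.5 ft

A = 110 hectares = 1.1 × 10^6 m²
ΔV = 1370 ML = 1.37 × 10^6 m³
Δh = ΔV / (Sy × A) = 1.37 × 10^6 m³ / (0.19 × 1.1 × 10^6 m²) = 6.555 m
Δh = 6.555 m = 21.51 ft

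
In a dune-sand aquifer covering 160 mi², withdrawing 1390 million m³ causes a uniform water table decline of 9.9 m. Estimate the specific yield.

Sy ≈ 0.34

A = 160 mi² = 4.144 × 10^8 m²
ΔV = 1390 million m³ = 1.39 × 10^9 m³
Sy = ΔV / (A × Δh) = 1.39 × 10^9 m³ / (4.144 × 10^8 m² × 9.9 m) = 0.3388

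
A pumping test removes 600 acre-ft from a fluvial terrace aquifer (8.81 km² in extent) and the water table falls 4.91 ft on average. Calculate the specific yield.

Sy ≈ 0.056

A = 8.81 km² = 8.81 × 10^6 m²
Δh = 4.91 ft = 1.497 m
ΔV = 600 acre-ft = 7.401 × 10^5 m³
Sy = ΔV / (A × Δh) = 7.401 × 10^5 m³ / (8.81 × 10^6 m² × 1.497 m) = 0.05613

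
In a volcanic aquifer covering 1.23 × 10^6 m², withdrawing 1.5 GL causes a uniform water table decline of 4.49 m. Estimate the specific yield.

ΔV = 1.5 GL = 1.5 × 10^6 m³
Sy = ΔV / (A × Δh) = 1.5 × 10^6 m³ / (1.23 × 10^6 m² × 4.49 m) = 0.2716

Sy ≈ 0.27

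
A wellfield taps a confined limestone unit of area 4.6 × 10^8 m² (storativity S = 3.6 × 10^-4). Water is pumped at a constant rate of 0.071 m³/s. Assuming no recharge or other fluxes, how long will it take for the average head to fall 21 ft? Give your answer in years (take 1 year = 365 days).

t ≈ 0.473 years

Δh = 21 ft = 6.401 m
ΔV = S × A × Δh = 3.6 × 10^-4 × 4.6 × 10^8 × 6.401 = 1.06 × 10^6 m³
Q = 0.071 m³/s = 6134 m³/d
t = ΔV / Q = 1.06 × 10^6 m³ / 6134 m³/d = 172.8 d
t = 172.8 d ≈ 0.4734 years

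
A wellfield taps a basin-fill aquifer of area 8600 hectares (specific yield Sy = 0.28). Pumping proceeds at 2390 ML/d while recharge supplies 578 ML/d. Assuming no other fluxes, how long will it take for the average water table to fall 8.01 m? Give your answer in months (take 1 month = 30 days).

A = 8600 hectares = 8.6 × 10^7 m²
ΔV = Sy × A × Δh = 0.28 × 8.6 × 10^7 × 8.01 = 1.929 × 10^8 m³
Net withdrawal = 2390 − 578 = 1812 ML/d = 1.812 × 10^6 m³/d
t = ΔV / Q = 1.929 × 10^8 m³ / 1.812 × 10^6 m³/d = 106.4 d
t = 106.4 d ≈ 3.548 months

t ≈ 3.55 months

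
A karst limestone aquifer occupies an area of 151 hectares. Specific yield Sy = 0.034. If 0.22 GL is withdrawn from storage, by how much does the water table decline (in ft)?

Δh ≈ 14.1 ft

A = 151 hectares = 1.51 × 10^6 m²
ΔV = 0.22 GL = 2.2 × 10^5 m³
Δh = ΔV / (Sy × A) = 2.2 × 10^5 m³ / (0.034 × 1.51 × 10^6 m²) = 4.285 m
Δh = 4.285 m = 14.06 ft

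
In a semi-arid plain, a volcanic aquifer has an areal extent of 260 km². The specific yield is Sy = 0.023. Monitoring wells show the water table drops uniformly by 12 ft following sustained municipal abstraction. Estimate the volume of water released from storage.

A = 260 km² = 2.6 × 10^8 m²
Δh = 12 ft = 3.658 m
ΔV = Sy × A × Δh = 0.023 × 2.6 × 10^8 m² × 3.658 m = 2.187 × 10^7 m³

ΔV ≈ 2.19 × 10^7 m³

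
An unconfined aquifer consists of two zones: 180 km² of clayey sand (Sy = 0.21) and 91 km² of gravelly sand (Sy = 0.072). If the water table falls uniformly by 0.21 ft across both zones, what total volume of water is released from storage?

ΔV ≈ 2.84 × 10^6 m³

A₁ = 180 km² = 1.8 × 10^8 m²; A₂ = 91 km² = 9.1 × 10^7 m²
Δh = 0.21 ft = 0.06401 m
ΔV₁ = 0.21 × 1.8 × 10^8 × 0.06401 = 2.42 × 10^6 m³
ΔV₂ = 0.072 × 9.1 × 10^7 × 0.06401 = 4.194 × 10^5 m³
ΔV = ΔV₁ + ΔV₂ = 2.839 × 10^6 m³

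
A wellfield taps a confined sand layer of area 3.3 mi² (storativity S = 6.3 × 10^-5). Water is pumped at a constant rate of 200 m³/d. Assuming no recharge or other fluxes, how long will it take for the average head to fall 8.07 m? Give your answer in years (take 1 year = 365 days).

A = 3.3 mi² = 8.547 × 10^6 m²
ΔV = S × A × Δh = 6.3 × 10^-5 × 8.547 × 10^6 × 8.07 = 4345 m³
t = ΔV / Q = 4345 m³ / 200 m³/d = 21.73 d
t = 21.73 d ≈ 0.05953 years

t ≈ 0.0595 years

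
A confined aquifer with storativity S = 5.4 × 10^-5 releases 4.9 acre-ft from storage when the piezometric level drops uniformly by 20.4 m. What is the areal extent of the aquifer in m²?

A ≈ 5.49 × 10^6 m²

ΔV = 4.9 acre-ft = 6044 m³
A = ΔV / (S × Δh) = 6044 / (5.4 × 10^-5 × 20.4) = 5.487 × 10^6 m²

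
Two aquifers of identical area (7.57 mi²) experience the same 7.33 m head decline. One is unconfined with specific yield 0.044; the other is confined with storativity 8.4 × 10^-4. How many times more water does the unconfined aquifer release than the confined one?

ΔV_u / ΔV_c ≈ 52.4

A = 7.57 mi² = 1.961 × 10^7 m²
Unconfined: ΔV_u = Sy × A × Δh = 0.044 × 1.961 × 10^7 × 7.33 = 6.323 × 10^6 m³
Confined: ΔV_c = S × A × Δh = 8.4 × 10^-4 × 1.961 × 10^7 × 7.33 = 1.207 × 10^5 m³
Ratio = ΔV_u / ΔV_c = Sy / S = 0.044 / 8.4 × 10^-4 = 52.38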